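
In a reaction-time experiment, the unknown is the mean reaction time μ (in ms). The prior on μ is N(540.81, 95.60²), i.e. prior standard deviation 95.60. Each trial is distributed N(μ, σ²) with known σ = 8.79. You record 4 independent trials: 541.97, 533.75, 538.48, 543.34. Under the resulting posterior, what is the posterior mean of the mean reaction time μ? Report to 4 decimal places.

539.3880

For Normal data with known variance σ², a Normal(μ₀, σ₀²) prior on μ is conjugate. Posterior precision = 1/σ₀² + n/σ²; posterior mean is the precision-weighted average of μ₀ and x̄.
Σxᵢ = 541.97 + 533.75 + 538.48 + 543.34 = 2157.54, so n·x̄ = 2157.54.
σ₀² = 95.60² = 9139.36, σ² = 8.79² = 77.2641; σ² + n·σ₀² = 77.2641 + 4·9139.36 = 36634.7041.
Posterior mean = (μ₀/σ₀² + n·x̄/σ²)/(1/σ₀² + n/σ²) = (σ²·μ₀ + σ₀²·n·x̄)/(σ² + n·σ₀²) = (77.2641·540.81 + 9139.36·2157.54)/36634.7041 = 19760319.972321/36634.7041 = 539.3880.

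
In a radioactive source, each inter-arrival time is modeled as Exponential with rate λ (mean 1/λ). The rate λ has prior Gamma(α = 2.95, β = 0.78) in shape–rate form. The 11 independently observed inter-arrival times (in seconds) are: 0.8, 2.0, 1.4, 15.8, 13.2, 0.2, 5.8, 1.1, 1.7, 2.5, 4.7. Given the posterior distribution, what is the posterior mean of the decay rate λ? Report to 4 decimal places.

With a Gamma(shape α, rate β) prior on the exponential rate λ, the posterior after n observations with total T = Σxᵢ is Gamma(α+n, β+T).
Sum of observations T = 49.2 seconds; n = 11.
Posterior: Gamma(2.95+11, 0.78+49.2) = Gamma(13.95, 49.98).
Posterior mean of λ = α/β = 13.95/49.98 = 0.2791.

0.2791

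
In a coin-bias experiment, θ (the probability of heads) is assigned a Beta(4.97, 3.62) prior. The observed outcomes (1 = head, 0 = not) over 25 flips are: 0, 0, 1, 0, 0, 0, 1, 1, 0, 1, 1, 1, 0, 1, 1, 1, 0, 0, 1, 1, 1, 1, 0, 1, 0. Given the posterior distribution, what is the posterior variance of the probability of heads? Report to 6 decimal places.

0.007106

The Beta prior is conjugate to a Binomial/Bernoulli likelihood; the update adds successes to α and failures to β.
Posterior: Beta(α+k, β+n−k) = Beta(4.97+14, 3.62+11) = Beta(18.97, 14.62).
Var = αβ/((α+β)²(α+β+1)) = 18.97·14.62/(33.59²·34.59) = 0.007106.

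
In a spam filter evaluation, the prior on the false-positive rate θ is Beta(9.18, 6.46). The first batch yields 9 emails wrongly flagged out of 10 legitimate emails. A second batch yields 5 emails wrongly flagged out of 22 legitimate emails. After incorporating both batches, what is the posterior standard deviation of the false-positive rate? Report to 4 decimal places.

0.0717

The Beta prior is conjugate to a Binomial/Bernoulli likelihood; the update adds successes to α and failures to β.
After batch 1: Beta(9.18+9, 6.46+1) = Beta(18.18, 7.46).
After batch 2: Beta(18.18+5, 7.46+17) = Beta(23.18, 24.46).
Var = αβ/((α+β)²(α+β+1)) = 23.18·24.46/(47.64²·48.64) = 0.00513609; SD = √0.00513609 = 0.0717.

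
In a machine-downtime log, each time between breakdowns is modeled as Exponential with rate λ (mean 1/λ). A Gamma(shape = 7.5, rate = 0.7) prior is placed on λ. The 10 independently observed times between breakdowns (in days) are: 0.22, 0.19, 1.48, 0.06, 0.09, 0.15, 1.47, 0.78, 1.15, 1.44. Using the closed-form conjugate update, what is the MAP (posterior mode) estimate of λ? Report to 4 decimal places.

With a Gamma(shape α, rate β) prior on the exponential rate λ, the posterior after n observations with total T = Σxᵢ is Gamma(α+n, β+T).
Sum of observations T = 7.03 days; n = 10.
Posterior: Gamma(7.5+10, 0.7+7.03) = Gamma(17.5, 7.73).
Mode = (α−1)/β = 2.1345.

2.1345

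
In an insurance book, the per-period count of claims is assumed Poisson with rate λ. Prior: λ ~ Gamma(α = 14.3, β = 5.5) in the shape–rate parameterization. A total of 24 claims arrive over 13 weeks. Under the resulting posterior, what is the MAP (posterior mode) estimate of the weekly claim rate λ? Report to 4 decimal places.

2.0162

With a Gamma(shape α, rate β) prior, the Poisson likelihood is conjugate: the posterior is Gamma(α + ΣXᵢ, β + n).
Posterior: Gamma(α+S, β+n) = Gamma(14.3+24, 5.5+13) = Gamma(38.3, 18.5).
Mode of Gamma(α,β) for α≥1 is (α−1)/β = 37.3/18.5 = 2.0162.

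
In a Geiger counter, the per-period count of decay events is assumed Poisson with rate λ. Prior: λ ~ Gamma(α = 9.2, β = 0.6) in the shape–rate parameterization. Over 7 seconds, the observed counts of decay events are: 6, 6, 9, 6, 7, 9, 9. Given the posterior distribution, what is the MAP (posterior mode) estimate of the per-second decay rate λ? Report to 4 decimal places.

With a Gamma(shape α, rate β) prior, the Poisson likelihood is conjugate: the posterior is Gamma(α + ΣXᵢ, β + n).
Sum of counts S = 52 over n = 7 seconds.
Posterior: Gamma(α+S, β+n) = Gamma(9.2+52, 0.6+7) = Gamma(61.2, 7.6).
Mode of Gamma(α,β) for α≥1 is (α−1)/β = 60.2/7.6 = 7.9211.

7.9211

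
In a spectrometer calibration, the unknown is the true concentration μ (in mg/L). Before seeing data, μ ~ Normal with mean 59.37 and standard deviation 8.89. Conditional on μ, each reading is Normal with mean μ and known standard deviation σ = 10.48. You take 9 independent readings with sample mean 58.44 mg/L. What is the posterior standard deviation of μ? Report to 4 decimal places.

For Normal data with known variance σ², a Normal(μ₀, σ₀²) prior on μ is conjugate. Posterior precision = 1/σ₀² + n/σ²; posterior mean is the precision-weighted average of μ₀ and x̄.
σ₀² = 8.89² = 79.0321, σ² = 10.48² = 109.8304; σ² + n·σ₀² = 109.8304 + 9·79.0321 = 821.1193.
Posterior precision = 1/σ₀² + n/σ² = 1/79.0321 + 9/109.8304 = (σ² + n·σ₀²)/(σ₀²σ²) = 821.1193/(79.0321·109.8304); posterior variance σₙ² = σ₀²σ²/(σ² + n·σ₀²) = 79.0321·109.8304/821.1193 = 10.571091.
Posterior SD = √σₙ² = √(79.0321·109.8304/821.1193) = 3.2513.

3.2513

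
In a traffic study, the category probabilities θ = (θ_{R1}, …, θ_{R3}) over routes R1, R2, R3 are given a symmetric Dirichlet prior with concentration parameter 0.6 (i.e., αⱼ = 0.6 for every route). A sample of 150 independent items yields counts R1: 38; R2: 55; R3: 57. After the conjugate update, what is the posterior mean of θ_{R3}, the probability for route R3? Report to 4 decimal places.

0.3794

The Dirichlet prior is conjugate to the Multinomial likelihood: each posterior αⱼ = prior αⱼ + observed count nⱼ.
Posterior concentration: (38.6, 55.6, 57.6), total = 151.8.
E[θ_{R3}|data] = α_{R3}/Σα = 57.6/151.8 = 0.3794.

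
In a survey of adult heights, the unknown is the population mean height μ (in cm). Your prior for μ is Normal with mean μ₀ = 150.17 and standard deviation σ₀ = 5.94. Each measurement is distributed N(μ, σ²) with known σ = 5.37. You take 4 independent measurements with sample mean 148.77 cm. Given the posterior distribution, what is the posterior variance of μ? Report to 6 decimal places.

For Normal data with known variance σ², a Normal(μ₀, σ₀²) prior on μ is conjugate. Posterior precision = 1/σ₀² + n/σ²; posterior mean is the precision-weighted average of μ₀ and x̄.
σ₀² = 5.94² = 35.2836, σ² = 5.37² = 28.8369; σ² + n·σ₀² = 28.8369 + 4·35.2836 = 169.9713.
Posterior precision = 1/σ₀² + n/σ² = 1/35.2836 + 4/28.8369 = (σ² + n·σ₀²)/(σ₀²σ²) = 169.9713/(35.2836·28.8369); posterior variance σₙ² = σ₀²σ²/(σ² + n·σ₀²) = 35.2836·28.8369/169.9713 = 5.986126.

5.986126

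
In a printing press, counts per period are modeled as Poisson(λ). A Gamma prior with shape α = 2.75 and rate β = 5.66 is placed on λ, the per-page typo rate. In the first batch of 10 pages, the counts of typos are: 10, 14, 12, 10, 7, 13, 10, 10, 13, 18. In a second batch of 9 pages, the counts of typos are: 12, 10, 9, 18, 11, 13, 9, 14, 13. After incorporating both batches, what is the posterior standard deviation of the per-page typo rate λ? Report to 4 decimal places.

With a Gamma(shape α, rate β) prior, the Poisson likelihood is conjugate: the posterior is Gamma(α + ΣXᵢ, β + n).
Batch 1: sum of counts S = 117 over n = 10 pages.
After batch 1: Gamma(α+S, β+n) = Gamma(2.75+117, 5.66+10) = Gamma(119.75, 15.66).
Batch 2: sum of counts S = 109 over n = 9 pages.
After batch 2: Gamma(α+S, β+n) = Gamma(119.75+109, 15.66+9) = Gamma(228.75, 24.66).
SD = √α/β = √228.75/24.66 = 0.6133.

0.6133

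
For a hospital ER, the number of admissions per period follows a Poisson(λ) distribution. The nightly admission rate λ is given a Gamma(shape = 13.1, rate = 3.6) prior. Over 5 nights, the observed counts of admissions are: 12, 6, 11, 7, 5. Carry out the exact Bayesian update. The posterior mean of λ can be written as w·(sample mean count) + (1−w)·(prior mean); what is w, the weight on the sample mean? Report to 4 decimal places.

With a Gamma(shape α, rate β) prior, the Poisson likelihood is conjugate: the posterior is Gamma(α + ΣXᵢ, β + n).
Posterior mean = (α₀+S)/(β₀+n) = [n/(β₀+n)]·(S/n) + [β₀/(β₀+n)]·(α₀/β₀), so only n and β₀ enter the weight.
Weight on data w = n/(β₀+n) = 5/(3.6+5) = 5/8.6 = 0.5814.

0.5814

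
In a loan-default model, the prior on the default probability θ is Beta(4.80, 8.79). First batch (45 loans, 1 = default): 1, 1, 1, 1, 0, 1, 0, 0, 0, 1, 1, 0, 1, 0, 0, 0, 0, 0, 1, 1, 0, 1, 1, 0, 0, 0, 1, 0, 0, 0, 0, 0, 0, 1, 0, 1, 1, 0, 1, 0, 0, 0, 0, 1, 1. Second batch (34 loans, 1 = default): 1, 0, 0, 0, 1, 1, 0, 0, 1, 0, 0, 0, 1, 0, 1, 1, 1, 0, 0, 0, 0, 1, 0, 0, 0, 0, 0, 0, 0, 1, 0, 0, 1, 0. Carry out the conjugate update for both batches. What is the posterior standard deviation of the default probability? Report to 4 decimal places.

The Beta prior is conjugate to a Binomial/Bernoulli likelihood; the update adds successes to α and failures to β.
After batch 1: Beta(4.80+19, 8.79+26) = Beta(23.80, 34.79).
After batch 2: Beta(23.80+11, 34.79+23) = Beta(34.80, 57.79).
Var = αβ/((α+β)²(α+β+1)) = 34.80·57.79/(92.59²·93.59) = 0.00250654; SD = √0.00250654 = 0.0501.

0.0501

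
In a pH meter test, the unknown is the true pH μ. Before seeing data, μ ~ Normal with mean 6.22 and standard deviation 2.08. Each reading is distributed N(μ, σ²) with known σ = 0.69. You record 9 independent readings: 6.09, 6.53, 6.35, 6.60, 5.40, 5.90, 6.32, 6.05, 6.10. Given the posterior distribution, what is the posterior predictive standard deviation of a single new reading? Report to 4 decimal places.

For Normal data with known variance σ², a Normal(μ₀, σ₀²) prior on μ is conjugate. Posterior precision = 1/σ₀² + n/σ²; posterior mean is the precision-weighted average of μ₀ and x̄.
σ₀² = 2.08² = 4.3264, σ² = 0.69² = 0.4761; σ² + n·σ₀² = 0.4761 + 9·4.3264 = 39.4137.
Posterior precision = 1/σ₀² + n/σ² = 1/4.3264 + 9/0.4761 = (σ² + n·σ₀²)/(σ₀²σ²) = 39.4137/(4.3264·0.4761); posterior variance σₙ² = σ₀²σ²/(σ² + n·σ₀²) = 4.3264·0.4761/39.4137 = 0.052261.
Predictive variance for one new observation = σₙ² + σ² = 4.3264·0.4761/39.4137 + 0.4761 = σ²·(σ₀² + 39.4137)/39.4137 = 0.4761·43.7401/39.4137 = 0.528361; SD = √(0.4761·43.7401/39.4137) = 0.7269.

0.7269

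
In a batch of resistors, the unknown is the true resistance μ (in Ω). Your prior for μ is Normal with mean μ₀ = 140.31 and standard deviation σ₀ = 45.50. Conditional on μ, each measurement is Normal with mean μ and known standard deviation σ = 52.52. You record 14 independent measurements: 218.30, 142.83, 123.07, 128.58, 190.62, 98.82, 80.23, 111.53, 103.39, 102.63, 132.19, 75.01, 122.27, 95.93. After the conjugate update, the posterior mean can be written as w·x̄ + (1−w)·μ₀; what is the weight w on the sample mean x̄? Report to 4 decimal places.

For Normal data with known variance σ², a Normal(μ₀, σ₀²) prior on μ is conjugate. Posterior precision = 1/σ₀² + n/σ²; posterior mean is the precision-weighted average of μ₀ and x̄.
σ₀² = 45.50² = 2070.25, σ² = 52.52² = 2758.3504. Prior precision 1/σ₀² = 1/2070.25; data precision n/σ² = 14/2758.3504.
w = (n/σ²)/(1/σ₀² + n/σ²) = n·σ₀²/(σ² + n·σ₀²) = 14·2070.25/(2758.3504 + 14·2070.25) = 28983.5/31741.8504 = 0.9131.

0.9131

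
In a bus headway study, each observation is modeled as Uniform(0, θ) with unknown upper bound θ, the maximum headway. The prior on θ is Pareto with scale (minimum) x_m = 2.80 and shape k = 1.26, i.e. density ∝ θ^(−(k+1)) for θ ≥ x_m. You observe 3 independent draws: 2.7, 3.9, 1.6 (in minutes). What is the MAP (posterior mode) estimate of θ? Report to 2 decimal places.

3.90

A Pareto(scale x_m, shape k) prior on the upper bound θ of Uniform(0, θ) is conjugate: posterior is Pareto(max(x_m, max xᵢ), k + n).
Sample maximum = 3.9; prior scale x_m = 2.80 → posterior scale = max = 3.90.
Posterior shape = 1.26 + 3 = 4.26.
The Pareto density is decreasing on [x_m, ∞), so the mode is x_m = 3.90.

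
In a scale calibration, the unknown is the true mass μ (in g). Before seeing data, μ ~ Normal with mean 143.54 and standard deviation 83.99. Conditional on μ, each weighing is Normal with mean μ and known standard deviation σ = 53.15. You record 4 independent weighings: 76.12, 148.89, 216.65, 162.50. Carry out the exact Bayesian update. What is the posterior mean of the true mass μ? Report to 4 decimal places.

150.3575

For Normal data with known variance σ², a Normal(μ₀, σ₀²) prior on μ is conjugate. Posterior precision = 1/σ₀² + n/σ²; posterior mean is the precision-weighted average of μ₀ and x̄.
Σxᵢ = 76.12 + 148.89 + 216.65 + 162.50 = 604.16, so n·x̄ = 604.16.
σ₀² = 83.99² = 7054.3201, σ² = 53.15² = 2824.9225; σ² + n·σ₀² = 2824.9225 + 4·7054.3201 = 31042.2029.
Posterior mean = (μ₀/σ₀² + n·x̄/σ²)/(1/σ₀² + n/σ²) = (σ²·μ₀ + σ₀²·n·x̄)/(σ² + n·σ₀²) = (2824.9225·143.54 + 7054.3201·604.16)/31042.2029 = 4667427.407266/31042.2029 = 150.3575.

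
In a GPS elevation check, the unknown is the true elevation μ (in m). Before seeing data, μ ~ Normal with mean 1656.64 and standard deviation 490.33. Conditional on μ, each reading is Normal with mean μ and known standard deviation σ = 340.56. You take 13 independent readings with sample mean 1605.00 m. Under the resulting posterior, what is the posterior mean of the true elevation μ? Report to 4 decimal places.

1606.8477

For Normal data with known variance σ², a Normal(μ₀, σ₀²) prior on μ is conjugate. Posterior precision = 1/σ₀² + n/σ²; posterior mean is the precision-weighted average of μ₀ and x̄.
n·x̄ = 13·1605.00 = 20865.
σ₀² = 490.33² = 240423.5089, σ² = 340.56² = 115981.1136; σ² + n·σ₀² = 115981.1136 + 13·240423.5089 = 3241486.7293.
Posterior mean = (μ₀/σ₀² + n·x̄/σ²)/(1/σ₀² + n/σ²) = (σ²·μ₀ + σ₀²·n·x̄)/(σ² + n·σ₀²) = (115981.1136·1656.64 + 240423.5089·20865)/3241486.7293 = 5208575465.232804/3241486.7293 = 1606.8477.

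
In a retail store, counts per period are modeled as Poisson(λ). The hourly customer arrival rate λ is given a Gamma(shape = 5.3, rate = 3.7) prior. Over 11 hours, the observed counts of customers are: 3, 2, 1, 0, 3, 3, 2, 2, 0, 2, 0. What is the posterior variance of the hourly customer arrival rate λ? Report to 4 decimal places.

With a Gamma(shape α, rate β) prior, the Poisson likelihood is conjugate: the posterior is Gamma(α + ΣXᵢ, β + n).
Sum of counts S = 18 over n = 11 hours.
Posterior: Gamma(α+S, β+n) = Gamma(5.3+18, 3.7+11) = Gamma(23.3, 14.7).
Var = α/β² = 23.3/14.7² = 0.1078.

0.1078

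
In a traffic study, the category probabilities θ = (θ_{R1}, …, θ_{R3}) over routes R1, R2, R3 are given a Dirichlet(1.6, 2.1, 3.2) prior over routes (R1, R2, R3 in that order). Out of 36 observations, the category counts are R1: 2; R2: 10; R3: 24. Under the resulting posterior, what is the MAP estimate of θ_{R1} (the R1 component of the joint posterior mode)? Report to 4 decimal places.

0.0652

The Dirichlet prior is conjugate to the Multinomial likelihood: each posterior αⱼ = prior αⱼ + observed count nⱼ.
Posterior concentration: (3.6, 12.1, 27.2), total = 42.9.
Joint mode component: (α_{R1}−1)/(Σα−K) = 2.6/39.9 = 0.0652.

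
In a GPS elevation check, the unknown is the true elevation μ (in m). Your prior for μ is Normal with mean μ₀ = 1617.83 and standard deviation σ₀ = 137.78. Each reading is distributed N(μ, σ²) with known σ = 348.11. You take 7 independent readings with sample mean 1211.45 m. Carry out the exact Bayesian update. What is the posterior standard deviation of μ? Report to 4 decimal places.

95.1549

For Normal data with known variance σ², a Normal(μ₀, σ₀²) prior on μ is conjugate. Posterior precision = 1/σ₀² + n/σ²; posterior mean is the precision-weighted average of μ₀ and x̄.
σ₀² = 137.78² = 18983.3284, σ² = 348.11² = 121180.5721; σ² + n·σ₀² = 121180.5721 + 7·18983.3284 = 254063.8709.
Posterior precision = 1/σ₀² + n/σ² = 1/18983.3284 + 7/121180.5721 = (σ² + n·σ₀²)/(σ₀²σ²) = 254063.8709/(18983.3284·121180.5721); posterior variance σₙ² = σ₀²σ²/(σ² + n·σ₀²) = 18983.3284·121180.5721/254063.8709 = 9054.457793.
Posterior SD = √σₙ² = √(18983.3284·121180.5721/254063.8709) = 95.1549.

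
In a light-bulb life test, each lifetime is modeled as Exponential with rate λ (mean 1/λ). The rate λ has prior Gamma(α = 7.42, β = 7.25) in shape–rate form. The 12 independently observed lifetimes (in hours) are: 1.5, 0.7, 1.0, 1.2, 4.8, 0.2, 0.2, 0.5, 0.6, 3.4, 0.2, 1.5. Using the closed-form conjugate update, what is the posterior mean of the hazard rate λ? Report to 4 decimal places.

With a Gamma(shape α, rate β) prior on the exponential rate λ, the posterior after n observations with total T = Σxᵢ is Gamma(α+n, β+T).
Sum of observations T = 15.8 hours; n = 12.
Posterior: Gamma(7.42+12, 7.25+15.8) = Gamma(19.42, 23.05).
Posterior mean of λ = α/β = 19.42/23.05 = 0.8425.

0.8425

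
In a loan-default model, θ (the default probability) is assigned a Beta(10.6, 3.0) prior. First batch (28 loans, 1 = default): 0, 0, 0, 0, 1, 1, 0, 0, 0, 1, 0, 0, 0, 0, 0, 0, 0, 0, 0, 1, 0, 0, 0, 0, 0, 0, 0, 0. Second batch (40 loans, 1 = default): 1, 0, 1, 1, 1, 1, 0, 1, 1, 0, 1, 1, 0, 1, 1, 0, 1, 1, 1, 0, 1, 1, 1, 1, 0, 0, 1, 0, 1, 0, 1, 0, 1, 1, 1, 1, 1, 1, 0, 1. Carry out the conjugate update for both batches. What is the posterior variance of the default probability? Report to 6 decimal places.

0.003021

The Beta prior is conjugate to a Binomial/Bernoulli likelihood; the update adds successes to α and failures to β.
After batch 1: Beta(10.6+4, 3.0+24) = Beta(14.6, 27.0).
After batch 2: Beta(14.6+28, 27.0+12) = Beta(42.6, 39.0).
Var = αβ/((α+β)²(α+β+1)) = 42.6·39.0/(81.6²·82.6) = 0.003021.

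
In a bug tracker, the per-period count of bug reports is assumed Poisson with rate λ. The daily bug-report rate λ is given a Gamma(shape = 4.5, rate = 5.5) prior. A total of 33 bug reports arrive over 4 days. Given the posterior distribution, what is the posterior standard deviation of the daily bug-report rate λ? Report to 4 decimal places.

With a Gamma(shape α, rate β) prior, the Poisson likelihood is conjugate: the posterior is Gamma(α + ΣXᵢ, β + n).
Posterior: Gamma(α+S, β+n) = Gamma(4.5+33, 5.5+4) = Gamma(37.5, 9.5).
SD = √α/β = √37.5/9.5 = 0.6446.

0.6446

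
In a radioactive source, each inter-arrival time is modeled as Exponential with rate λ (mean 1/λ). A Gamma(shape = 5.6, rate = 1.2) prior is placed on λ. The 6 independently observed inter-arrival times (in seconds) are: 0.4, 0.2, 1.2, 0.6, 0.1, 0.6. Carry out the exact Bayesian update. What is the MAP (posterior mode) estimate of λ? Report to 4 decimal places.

With a Gamma(shape α, rate β) prior on the exponential rate λ, the posterior after n observations with total T = Σxᵢ is Gamma(α+n, β+T).
Sum of observations T = 3.1 seconds; n = 6.
Posterior: Gamma(5.6+6, 1.2+3.1) = Gamma(11.6, 4.3).
Mode = (α−1)/β = 2.4651.

2.4651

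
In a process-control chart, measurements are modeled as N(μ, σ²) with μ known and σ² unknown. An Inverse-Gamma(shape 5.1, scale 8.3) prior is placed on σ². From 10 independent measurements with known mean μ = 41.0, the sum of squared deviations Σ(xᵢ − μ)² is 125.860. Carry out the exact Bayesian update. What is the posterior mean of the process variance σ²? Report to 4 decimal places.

7.8275

With known mean μ and an Inverse-Gamma(α, β) prior on σ², the Normal likelihood is conjugate: posterior is Inv-Gamma(α + n/2, β + Σ(xᵢ−μ)²/2).
Posterior: Inv-Gamma(5.1 + 10/2, 8.3 + 125.860/2) = Inv-Gamma(10.10, 71.2300).
E[σ²|data] = β/(α−1) = 71.2300/9.10 = 7.8275.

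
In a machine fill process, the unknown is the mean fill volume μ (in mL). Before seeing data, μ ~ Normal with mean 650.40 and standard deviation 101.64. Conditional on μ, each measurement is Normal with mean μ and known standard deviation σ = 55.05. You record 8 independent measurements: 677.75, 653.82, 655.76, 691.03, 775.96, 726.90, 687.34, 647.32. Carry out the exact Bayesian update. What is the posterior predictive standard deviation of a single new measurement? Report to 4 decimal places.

58.2745

For Normal data with known variance σ², a Normal(μ₀, σ₀²) prior on μ is conjugate. Posterior precision = 1/σ₀² + n/σ²; posterior mean is the precision-weighted average of μ₀ and x̄.
σ₀² = 101.64² = 10330.6896, σ² = 55.05² = 3030.5025; σ² + n·σ₀² = 3030.5025 + 8·10330.6896 = 85676.0193.
Posterior precision = 1/σ₀² + n/σ² = 1/10330.6896 + 8/3030.5025 = (σ² + n·σ₀²)/(σ₀²σ²) = 85676.0193/(10330.6896·3030.5025); posterior variance σₙ² = σ₀²σ²/(σ² + n·σ₀²) = 10330.6896·3030.5025/85676.0193 = 365.413577.
Predictive variance for one new observation = σₙ² + σ² = 10330.6896·3030.5025/85676.0193 + 3030.5025 = σ²·(σ₀² + 85676.0193)/85676.0193 = 3030.5025·96006.7089/85676.0193 = 3395.916077; SD = √(3030.5025·96006.7089/85676.0193) = 58.2745.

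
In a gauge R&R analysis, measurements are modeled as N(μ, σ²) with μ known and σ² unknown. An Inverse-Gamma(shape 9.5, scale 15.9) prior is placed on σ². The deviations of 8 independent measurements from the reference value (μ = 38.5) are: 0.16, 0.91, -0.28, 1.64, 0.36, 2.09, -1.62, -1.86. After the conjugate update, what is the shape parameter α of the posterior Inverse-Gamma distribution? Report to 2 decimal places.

With known mean μ and an Inverse-Gamma(α, β) prior on σ², the Normal likelihood is conjugate: posterior is Inv-Gamma(α + n/2, β + Σ(xᵢ−μ)²/2).
Σ(xᵢ−μ)² = (0.16)² + (0.91)² + (-0.28)² + (1.64)² + (0.36)² + (2.09)² + (-1.62)² + (-1.86)² = 14.2034.
Posterior: Inv-Gamma(9.5 + 8/2, 15.9 + 14.2034/2) = Inv-Gamma(13.50, 23.00170).
Posterior α = 13.50.

13.50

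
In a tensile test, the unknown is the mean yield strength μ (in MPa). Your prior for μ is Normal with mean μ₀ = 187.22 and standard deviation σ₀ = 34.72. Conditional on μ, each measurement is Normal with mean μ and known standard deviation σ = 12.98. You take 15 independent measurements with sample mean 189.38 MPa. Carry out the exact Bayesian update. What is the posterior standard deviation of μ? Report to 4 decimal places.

3.3359

For Normal data with known variance σ², a Normal(μ₀, σ₀²) prior on μ is conjugate. Posterior precision = 1/σ₀² + n/σ²; posterior mean is the precision-weighted average of μ₀ and x̄.
σ₀² = 34.72² = 1205.4784, σ² = 12.98² = 168.4804; σ² + n·σ₀² = 168.4804 + 15·1205.4784 = 18250.6564.
Posterior precision = 1/σ₀² + n/σ² = 1/1205.4784 + 15/168.4804 = (σ² + n·σ₀²)/(σ₀²σ²) = 18250.6564/(1205.4784·168.4804); posterior variance σₙ² = σ₀²σ²/(σ² + n·σ₀²) = 1205.4784·168.4804/18250.6564 = 11.128339.
Posterior SD = √σₙ² = √(1205.4784·168.4804/18250.6564) = 3.3359.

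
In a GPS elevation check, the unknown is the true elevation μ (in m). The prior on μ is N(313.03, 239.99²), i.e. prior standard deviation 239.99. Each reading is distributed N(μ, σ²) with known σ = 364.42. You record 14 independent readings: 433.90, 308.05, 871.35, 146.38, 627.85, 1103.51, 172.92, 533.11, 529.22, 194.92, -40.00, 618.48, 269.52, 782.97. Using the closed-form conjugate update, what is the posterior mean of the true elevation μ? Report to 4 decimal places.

For Normal data with known variance σ², a Normal(μ₀, σ₀²) prior on μ is conjugate. Posterior precision = 1/σ₀² + n/σ²; posterior mean is the precision-weighted average of μ₀ and x̄.
Σxᵢ = 433.90 + 308.05 + 871.35 + 146.38 + 627.85 + 1103.51 + 172.92 + 533.11 + 529.22 + 194.92 + (-40.00) + 618.48 + 269.52 + 782.97 = 6552.18, so n·x̄ = 6552.18.
σ₀² = 239.99² = 57595.2001, σ² = 364.42² = 132801.9364; σ² + n·σ₀² = 132801.9364 + 14·57595.2001 = 939134.7378.
Posterior mean = (μ₀/σ₀² + n·x̄/σ²)/(1/σ₀² + n/σ²) = (σ²·μ₀ + σ₀²·n·x̄)/(σ² + n·σ₀²) = (132801.9364·313.03 + 57595.2001·6552.18)/939134.7378 = 418945108.34251/939134.7378 = 446.0969.

446.0969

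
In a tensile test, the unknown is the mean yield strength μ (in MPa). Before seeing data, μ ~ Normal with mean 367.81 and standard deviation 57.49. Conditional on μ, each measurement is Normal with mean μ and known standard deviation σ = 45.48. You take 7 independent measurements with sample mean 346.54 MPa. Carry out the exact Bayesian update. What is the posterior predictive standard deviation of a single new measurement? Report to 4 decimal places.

For Normal data with known variance σ², a Normal(μ₀, σ₀²) prior on μ is conjugate. Posterior precision = 1/σ₀² + n/σ²; posterior mean is the precision-weighted average of μ₀ and x̄.
σ₀² = 57.49² = 3305.1001, σ² = 45.48² = 2068.4304; σ² + n·σ₀² = 2068.4304 + 7·3305.1001 = 25204.1311.
Posterior precision = 1/σ₀² + n/σ² = 1/3305.1001 + 7/2068.4304 = (σ² + n·σ₀²)/(σ₀²σ²) = 25204.1311/(3305.1001·2068.4304); posterior variance σₙ² = σ₀²σ²/(σ² + n·σ₀²) = 3305.1001·2068.4304/25204.1311 = 271.240040.
Predictive variance for one new observation = σₙ² + σ² = 3305.1001·2068.4304/25204.1311 + 2068.4304 = σ²·(σ₀² + 25204.1311)/25204.1311 = 2068.4304·28509.2312/25204.1311 = 2339.670440; SD = √(2068.4304·28509.2312/25204.1311) = 48.3701.

48.3701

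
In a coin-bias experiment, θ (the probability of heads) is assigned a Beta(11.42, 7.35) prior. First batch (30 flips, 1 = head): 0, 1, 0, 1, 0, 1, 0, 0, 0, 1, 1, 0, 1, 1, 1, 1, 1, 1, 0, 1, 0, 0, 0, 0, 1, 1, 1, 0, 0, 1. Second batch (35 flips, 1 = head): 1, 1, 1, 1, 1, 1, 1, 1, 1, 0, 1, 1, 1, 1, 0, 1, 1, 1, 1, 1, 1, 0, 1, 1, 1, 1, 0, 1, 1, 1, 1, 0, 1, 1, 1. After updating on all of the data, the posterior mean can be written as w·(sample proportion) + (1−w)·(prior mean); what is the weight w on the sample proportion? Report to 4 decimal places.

The Beta prior is conjugate to a Binomial/Bernoulli likelihood; the update adds successes to α and failures to β.
Total number of flips: n = 30 + 35 = 65.
Posterior mean = (α₀+k)/(α₀+β₀+n) = [n/(α₀+β₀+n)]·(k/n) + [(α₀+β₀)/(α₀+β₀+n)]·α₀/(α₀+β₀), so only n and the prior enter the weight.
The weight on the data is w = n/(α₀+β₀+n) = 65/(11.42+7.35+65) = 65/83.77 = 0.7759.

0.7759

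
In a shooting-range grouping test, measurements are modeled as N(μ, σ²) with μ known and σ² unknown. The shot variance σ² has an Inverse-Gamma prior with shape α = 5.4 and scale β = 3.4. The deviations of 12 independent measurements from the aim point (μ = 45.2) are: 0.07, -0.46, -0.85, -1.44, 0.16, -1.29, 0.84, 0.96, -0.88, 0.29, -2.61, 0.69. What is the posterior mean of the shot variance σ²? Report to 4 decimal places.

1.0229

With known mean μ and an Inverse-Gamma(α, β) prior on σ², the Normal likelihood is conjugate: posterior is Inv-Gamma(α + n/2, β + Σ(xᵢ−μ)²/2).
Σ(xᵢ−μ)² = (0.07)² + (-0.46)² + (-0.85)² + (-1.44)² + (0.16)² + (-1.29)² + (0.84)² + (0.96)² + (-0.88)² + (0.29)² + (-2.61)² + (0.69)² = 14.4762.
Posterior: Inv-Gamma(5.4 + 12/2, 3.4 + 14.4762/2) = Inv-Gamma(11.40, 10.63810).
E[σ²|data] = β/(α−1) = 10.63810/10.40 = 1.0229.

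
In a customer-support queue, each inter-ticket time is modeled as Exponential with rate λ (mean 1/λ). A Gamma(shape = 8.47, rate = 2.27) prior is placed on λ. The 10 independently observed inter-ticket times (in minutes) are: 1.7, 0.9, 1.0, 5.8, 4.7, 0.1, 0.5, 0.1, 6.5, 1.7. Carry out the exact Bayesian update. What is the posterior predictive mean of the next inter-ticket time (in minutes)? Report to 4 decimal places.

With a Gamma(shape α, rate β) prior on the exponential rate λ, the posterior after n observations with total T = Σxᵢ is Gamma(α+n, β+T).
Sum of observations T = 23.0 minutes; n = 10.
Posterior: Gamma(8.47+10, 2.27+23.0) = Gamma(18.47, 25.27).
The predictive distribution for the next observation is Lomax; its mean is β/(α−1) = 25.27/17.47 = 1.4465.

1.4465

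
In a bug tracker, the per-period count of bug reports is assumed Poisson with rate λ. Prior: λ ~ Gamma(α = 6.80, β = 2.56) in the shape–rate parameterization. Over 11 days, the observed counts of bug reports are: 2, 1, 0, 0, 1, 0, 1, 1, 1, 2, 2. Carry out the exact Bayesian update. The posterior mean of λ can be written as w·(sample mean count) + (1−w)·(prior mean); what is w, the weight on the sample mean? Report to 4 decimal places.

With a Gamma(shape α, rate β) prior, the Poisson likelihood is conjugate: the posterior is Gamma(α + ΣXᵢ, β + n).
Posterior mean = (α₀+S)/(β₀+n) = [n/(β₀+n)]·(S/n) + [β₀/(β₀+n)]·(α₀/β₀), so only n and β₀ enter the weight.
Weight on data w = n/(β₀+n) = 11/(2.56+11) = 11/13.56 = 0.8112.

0.8112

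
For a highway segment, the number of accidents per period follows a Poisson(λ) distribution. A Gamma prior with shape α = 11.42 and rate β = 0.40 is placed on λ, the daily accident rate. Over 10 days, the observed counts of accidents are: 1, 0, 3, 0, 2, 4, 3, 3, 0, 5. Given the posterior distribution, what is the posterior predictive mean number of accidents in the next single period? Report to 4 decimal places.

With a Gamma(shape α, rate β) prior, the Poisson likelihood is conjugate: the posterior is Gamma(α + ΣXᵢ, β + n).
Sum of counts S = 21 over n = 10 days.
Posterior: Gamma(α+S, β+n) = Gamma(11.42+21, 0.40+10) = Gamma(32.42, 10.40).
The predictive distribution for one future period is NegBinom with mean α/β = 3.1173.

3.1173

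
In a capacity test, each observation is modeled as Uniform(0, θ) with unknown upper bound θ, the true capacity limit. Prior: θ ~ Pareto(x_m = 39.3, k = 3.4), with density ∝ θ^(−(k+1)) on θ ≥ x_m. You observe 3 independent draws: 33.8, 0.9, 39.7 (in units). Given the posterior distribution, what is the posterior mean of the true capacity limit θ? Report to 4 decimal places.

47.0519

A Pareto(scale x_m, shape k) prior on the upper bound θ of Uniform(0, θ) is conjugate: posterior is Pareto(max(x_m, max xᵢ), k + n).
Sample maximum = 39.7; prior scale x_m = 39.3 → posterior scale = max = 39.7.
Posterior shape = 3.4 + 3 = 6.4.
E[θ|data] = k·x_m/(k−1) = 6.4·39.7/5.4 = 47.0519.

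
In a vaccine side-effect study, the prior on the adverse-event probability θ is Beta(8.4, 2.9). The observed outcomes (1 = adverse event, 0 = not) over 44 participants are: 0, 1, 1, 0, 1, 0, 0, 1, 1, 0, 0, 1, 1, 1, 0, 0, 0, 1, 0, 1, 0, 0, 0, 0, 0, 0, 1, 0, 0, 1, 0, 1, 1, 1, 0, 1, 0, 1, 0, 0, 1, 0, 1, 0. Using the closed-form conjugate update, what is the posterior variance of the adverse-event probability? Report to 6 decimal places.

The Beta prior is conjugate to a Binomial/Bernoulli likelihood; the update adds successes to α and failures to β.
Posterior: Beta(α+k, β+n−k) = Beta(8.4+19, 2.9+25) = Beta(27.4, 27.9).
Var = αβ/((α+β)²(α+β+1)) = 27.4·27.9/(55.3²·56.3) = 0.004440.

0.004440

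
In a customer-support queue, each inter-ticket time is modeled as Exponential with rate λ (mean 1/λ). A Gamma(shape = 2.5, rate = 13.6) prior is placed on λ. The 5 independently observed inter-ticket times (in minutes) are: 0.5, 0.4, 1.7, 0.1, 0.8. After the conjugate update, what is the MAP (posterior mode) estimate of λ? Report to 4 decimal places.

With a Gamma(shape α, rate β) prior on the exponential rate λ, the posterior after n observations with total T = Σxᵢ is Gamma(α+n, β+T).
Sum of observations T = 3.5 minutes; n = 5.
Posterior: Gamma(2.5+5, 13.6+3.5) = Gamma(7.5, 17.1).
Mode = (α−1)/β = 0.3801.

0.3801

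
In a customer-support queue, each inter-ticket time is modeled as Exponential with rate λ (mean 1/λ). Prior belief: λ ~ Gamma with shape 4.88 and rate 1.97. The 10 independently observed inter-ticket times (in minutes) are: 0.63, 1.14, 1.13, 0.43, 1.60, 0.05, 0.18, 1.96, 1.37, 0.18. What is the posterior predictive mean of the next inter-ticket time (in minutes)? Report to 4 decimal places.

0.7666

With a Gamma(shape α, rate β) prior on the exponential rate λ, the posterior after n observations with total T = Σxᵢ is Gamma(α+n, β+T).
Sum of observations T = 8.67 minutes; n = 10.
Posterior: Gamma(4.88+10, 1.97+8.67) = Gamma(14.88, 10.64).
The predictive distribution for the next observation is Lomax; its mean is β/(α−1) = 10.64/13.88 = 0.7666.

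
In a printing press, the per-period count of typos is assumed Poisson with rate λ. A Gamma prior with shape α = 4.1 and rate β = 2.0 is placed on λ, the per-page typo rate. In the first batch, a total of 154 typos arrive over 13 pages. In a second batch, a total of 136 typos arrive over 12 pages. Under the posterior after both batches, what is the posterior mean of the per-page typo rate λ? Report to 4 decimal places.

10.8926

With a Gamma(shape α, rate β) prior, the Poisson likelihood is conjugate: the posterior is Gamma(α + ΣXᵢ, β + n).
After batch 1: Gamma(α+S, β+n) = Gamma(4.1+154, 2.0+13) = Gamma(158.1, 15.0).
After batch 2: Gamma(α+S, β+n) = Gamma(158.1+136, 15.0+12) = Gamma(294.1, 27.0).
Posterior mean = α/β = 294.1/27.0 = 10.8926.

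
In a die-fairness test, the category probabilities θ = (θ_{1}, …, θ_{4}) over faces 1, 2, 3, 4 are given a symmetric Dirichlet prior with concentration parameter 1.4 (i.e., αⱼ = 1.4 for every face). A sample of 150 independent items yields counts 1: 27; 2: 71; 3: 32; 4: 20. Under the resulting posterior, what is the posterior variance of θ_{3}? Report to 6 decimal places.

The Dirichlet prior is conjugate to the Multinomial likelihood: each posterior αⱼ = prior αⱼ + observed count nⱼ.
Posterior concentration: (28.4, 72.4, 33.4, 21.4), total = 155.6.
Var[θ_j] = α_j(Σα−α_j)/((Σα)²(Σα+1)) = 33.4·122.2/(155.6²·156.6) = 0.001076.

0.001076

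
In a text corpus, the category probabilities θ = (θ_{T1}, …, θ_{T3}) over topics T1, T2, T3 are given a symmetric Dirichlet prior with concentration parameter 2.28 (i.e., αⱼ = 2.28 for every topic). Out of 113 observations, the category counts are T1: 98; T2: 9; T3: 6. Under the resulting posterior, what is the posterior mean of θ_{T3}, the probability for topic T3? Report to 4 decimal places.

0.0691

The Dirichlet prior is conjugate to the Multinomial likelihood: each posterior αⱼ = prior αⱼ + observed count nⱼ.
Posterior concentration: (100.28, 11.28, 8.28), total = 119.84.
E[θ_{T3}|data] = α_{T3}/Σα = 8.28/119.84 = 0.0691.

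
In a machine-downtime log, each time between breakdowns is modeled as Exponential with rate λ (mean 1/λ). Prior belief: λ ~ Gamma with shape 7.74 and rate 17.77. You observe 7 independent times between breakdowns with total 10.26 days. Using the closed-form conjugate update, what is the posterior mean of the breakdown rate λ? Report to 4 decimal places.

0.5259

With a Gamma(shape α, rate β) prior on the exponential rate λ, the posterior after n observations with total T = Σxᵢ is Gamma(α+n, β+T).
Posterior: Gamma(7.74+7, 17.77+10.26) = Gamma(14.74, 28.03).
Posterior mean of λ = α/β = 14.74/28.03 = 0.5259.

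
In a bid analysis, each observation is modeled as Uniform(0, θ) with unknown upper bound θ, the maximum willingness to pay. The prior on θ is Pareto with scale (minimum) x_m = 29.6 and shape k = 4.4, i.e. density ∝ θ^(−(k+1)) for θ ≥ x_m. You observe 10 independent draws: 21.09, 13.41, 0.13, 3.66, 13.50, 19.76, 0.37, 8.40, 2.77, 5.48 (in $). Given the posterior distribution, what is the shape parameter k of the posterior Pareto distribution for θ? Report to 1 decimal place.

A Pareto(scale x_m, shape k) prior on the upper bound θ of Uniform(0, θ) is conjugate: posterior is Pareto(max(x_m, max xᵢ), k + n).
Sample maximum = 21.09; prior scale x_m = 29.6 → posterior scale = max = 29.60.
Posterior shape = 4.4 + 10 = 14.4.
Posterior shape k = 14.4.

14.4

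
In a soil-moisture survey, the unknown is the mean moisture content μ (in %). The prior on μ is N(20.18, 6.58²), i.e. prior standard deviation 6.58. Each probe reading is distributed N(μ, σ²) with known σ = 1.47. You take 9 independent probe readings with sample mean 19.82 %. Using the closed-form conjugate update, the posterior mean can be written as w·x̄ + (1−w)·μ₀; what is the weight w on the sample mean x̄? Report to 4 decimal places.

For Normal data with known variance σ², a Normal(μ₀, σ₀²) prior on μ is conjugate. Posterior precision = 1/σ₀² + n/σ²; posterior mean is the precision-weighted average of μ₀ and x̄.
σ₀² = 6.58² = 43.2964, σ² = 1.47² = 2.1609. Prior precision 1/σ₀² = 1/43.2964; data precision n/σ² = 9/2.1609.
w = (n/σ²)/(1/σ₀² + n/σ²) = n·σ₀²/(σ² + n·σ₀²) = 9·43.2964/(2.1609 + 9·43.2964) = 389.6676/391.8285 = 0.9945.

0.9945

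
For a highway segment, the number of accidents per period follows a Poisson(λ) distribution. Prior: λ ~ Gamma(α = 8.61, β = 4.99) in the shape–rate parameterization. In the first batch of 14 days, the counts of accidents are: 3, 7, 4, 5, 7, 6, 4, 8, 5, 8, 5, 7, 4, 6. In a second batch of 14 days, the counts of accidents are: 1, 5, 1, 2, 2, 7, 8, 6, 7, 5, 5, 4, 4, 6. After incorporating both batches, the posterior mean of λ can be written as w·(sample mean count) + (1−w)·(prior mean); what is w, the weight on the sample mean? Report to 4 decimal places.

0.8487

With a Gamma(shape α, rate β) prior, the Poisson likelihood is conjugate: the posterior is Gamma(α + ΣXᵢ, β + n).
Total number of days: n = 14 + 14 = 28.
Posterior mean = (α₀+S)/(β₀+n) = [n/(β₀+n)]·(S/n) + [β₀/(β₀+n)]·(α₀/β₀), so only n and β₀ enter the weight.
Weight on data w = n/(β₀+n) = 28/(4.99+28) = 28/32.99 = 0.8487.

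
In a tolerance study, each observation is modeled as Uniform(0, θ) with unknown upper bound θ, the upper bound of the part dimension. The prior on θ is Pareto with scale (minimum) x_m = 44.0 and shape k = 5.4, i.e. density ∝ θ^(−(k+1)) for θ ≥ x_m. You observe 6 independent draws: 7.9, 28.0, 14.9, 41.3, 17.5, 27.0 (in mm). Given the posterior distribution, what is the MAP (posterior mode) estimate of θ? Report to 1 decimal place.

A Pareto(scale x_m, shape k) prior on the upper bound θ of Uniform(0, θ) is conjugate: posterior is Pareto(max(x_m, max xᵢ), k + n).
Sample maximum = 41.3; prior scale x_m = 44.0 → posterior scale = max = 44.0.
Posterior shape = 5.4 + 6 = 11.4.
The Pareto density is decreasing on [x_m, ∞), so the mode is x_m = 44.0.

44.0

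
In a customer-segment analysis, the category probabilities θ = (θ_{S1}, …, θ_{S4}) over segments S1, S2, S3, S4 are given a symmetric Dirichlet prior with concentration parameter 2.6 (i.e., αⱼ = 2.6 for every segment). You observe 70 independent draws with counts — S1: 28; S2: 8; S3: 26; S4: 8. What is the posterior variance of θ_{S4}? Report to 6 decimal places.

0.001406

The Dirichlet prior is conjugate to the Multinomial likelihood: each posterior αⱼ = prior αⱼ + observed count nⱼ.
Posterior concentration: (30.6, 10.6, 28.6, 10.6), total = 80.4.
Var[θ_j] = α_j(Σα−α_j)/((Σα)²(Σα+1)) = 10.6·69.8/(80.4²·81.4) = 0.001406.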